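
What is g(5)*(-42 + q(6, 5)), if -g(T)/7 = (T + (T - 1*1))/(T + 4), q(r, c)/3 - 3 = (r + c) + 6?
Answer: -126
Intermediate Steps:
q(r, c) = 27 + 3*c + 3*r (q(r, c) = 9 + 3*((r + c) + 6) = 9 + 3*((c + r) + 6) = 9 + 3*(6 + c + r) = 9 + (18 + 3*c + 3*r) = 27 + 3*c + 3*r)
g(T) = -7*(-1 + 2*T)/(4 + T) (g(T) = -7*(T + (T - 1*1))/(T + 4) = -7*(T + (T - 1))/(4 + T) = -7*(T + (-1 + T))/(4 + T) = -7*(-1 + 2*T)/(4 + T))
g(5)*(-42 + q(6, 5)) = (7*(1 - 2*5)/(4 + 5))*(-42 + (27 + 3*5 + 3*6)) = (7*(1 - 10)/9)*(-42 + (27 + 15 + 18)) = (7*(1/9)*(-9))*(-42 + 60) = -7*18 = -126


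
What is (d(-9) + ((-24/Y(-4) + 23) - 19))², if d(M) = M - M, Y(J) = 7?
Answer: 16/49 ≈ 0.32653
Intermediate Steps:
d(M) = 0
(d(-9) + ((-24/Y(-4) + 23) - 19))² = (0 + ((-24/7 + 23) - 19))² = (0 + (137/7 - 19))² = (0 + 4/7)² = (4/7)² = 16/49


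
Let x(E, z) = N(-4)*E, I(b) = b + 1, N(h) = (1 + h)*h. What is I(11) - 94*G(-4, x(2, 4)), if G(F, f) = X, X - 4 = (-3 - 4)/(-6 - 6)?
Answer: -2513/6 ≈ -418.83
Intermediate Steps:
N(h) = h*(1 + h)
X = 55/12 (X = 4 + (-3 - 4)/(-6 - 6) = 4 - 7/(-12) = 4 - 7*(-1/12) = 4 + 7/12 = 55/12 ≈ 4.5833)
I(b) = 1 + b
x(E, z) = 12*E (x(E, z) = (-4*(1 - 4))*E = (-4*(-3))*E = 12*E)
G(F, f) = 55/12
I(11) - 94*G(-4, x(2, 4)) = (1 + 11) - 94*55/12 = 12 - 2585/6 = -2513/6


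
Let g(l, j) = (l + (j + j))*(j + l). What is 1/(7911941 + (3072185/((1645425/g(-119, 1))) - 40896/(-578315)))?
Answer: 4229217595/33570338126279697 ≈ 1.2598e-7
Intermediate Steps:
g(l, j) = (j + l)*(l + 2*j) (g(l, j) = (l + 2*j)*(j + l) = (j + l)*(l + 2*j))
1/(7911941 + (3072185/((1645425/g(-119, 1))) - 40896/(-578315))) = 1/(7911941 + (3072185/((1645425/((-119)² + 2*1² + 3*1*(-119)))) - 40896/(-578315))) = 1/(7911941 + (3072185/((1645425/(14161 + 2*1 - 357))) - 40896*(-1/578315))) = 1/(7911941 + (3072185/((1645425/(14161 + 2 - 357))) + 40896/578315)) = 1/(7911941 + (3072185/((1645425/13806)) + 40896/578315)) = 1/(7911941 + (3072185/((1645425*(1/13806))) + 40896/578315)) = 1/(7911941 + (3072185/(182825/1534) + 40896/578315)) = 1/(7911941 + (3072185*(1534/182825) + 40896/578315)) = 1/(7911941 + (942546358/36565 + 40896/578315)) = 1/(7911941 + 109018038477802/4229217595) = 1/(33570338126279697/4229217595) = 4229217595/33570338126279697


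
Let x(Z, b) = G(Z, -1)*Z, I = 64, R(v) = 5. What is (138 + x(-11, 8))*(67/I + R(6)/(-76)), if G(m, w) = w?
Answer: 177757/1216 ≈ 146.18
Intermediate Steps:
x(Z, b) = -Z
(138 + x(-11, 8))*(67/I + R(6)/(-76)) = (138 - 1*(-11))*(67/64 + 5/(-76)) = (138 + 11)*(67*(1/64) + 5*(-1/76)) = 149*(67/64 - 5/76) = 149*(1193/1216) = 177757/1216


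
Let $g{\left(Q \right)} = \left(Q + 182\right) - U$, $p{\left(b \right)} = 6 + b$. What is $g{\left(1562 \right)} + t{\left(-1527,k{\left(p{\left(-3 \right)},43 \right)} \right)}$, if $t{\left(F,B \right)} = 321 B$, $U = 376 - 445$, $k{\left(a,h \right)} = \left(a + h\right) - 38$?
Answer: $4381$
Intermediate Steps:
$k{\left(a,h \right)} = -38 + a + h$
$U = -69$ ($U = 376 - 445 = -69$)
$g{\left(Q \right)} = 251 + Q$ ($g{\left(Q \right)} = \left(Q + 182\right) - -69 = \left(182 + Q\right) + 69 = 251 + Q$)
$g{\left(1562 \right)} + t{\left(-1527,k{\left(p{\left(-3 \right)},43 \right)} \right)} = \left(251 + 1562\right) + 321 \left(-38 + \left(6 - 3\right) + 43\right) = 1813 + 321 \left(-38 + 3 + 43\right) = 1813 + 321 \cdot 8 = 1813 + 2568 = 4381$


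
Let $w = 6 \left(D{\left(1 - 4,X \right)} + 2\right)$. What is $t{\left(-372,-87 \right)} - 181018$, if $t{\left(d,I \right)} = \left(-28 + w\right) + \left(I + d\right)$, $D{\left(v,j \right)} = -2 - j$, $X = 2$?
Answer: $-181517$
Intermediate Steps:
$w = -12$ ($w = 6 \left(\left(-2 - 2\right) + 2\right) = 6 \left(-4 + 2\right) = 6 \left(-2\right) = -12$)
$t{\left(d,I \right)} = -40 + I + d$ ($t{\left(d,I \right)} = \left(-28 - 12\right) + \left(I + d\right) = -40 + \left(I + d\right) = -40 + I + d$)
$t{\left(-372,-87 \right)} - 181018 = \left(-40 - 87 - 372\right) - 181018 = -499 - 181018 = -181517$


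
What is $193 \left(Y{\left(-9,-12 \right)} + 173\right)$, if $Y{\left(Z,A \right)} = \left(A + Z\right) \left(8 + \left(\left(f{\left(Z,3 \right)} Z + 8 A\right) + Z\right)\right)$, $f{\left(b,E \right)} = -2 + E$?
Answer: $463007$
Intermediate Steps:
$Y{\left(Z,A \right)} = \left(A + Z\right) \left(8 + 2 Z + 8 A\right)$ ($Y{\left(Z,A \right)} = \left(A + Z\right) \left(8 + \left(\left(\left(-2 + 3\right) Z + 8 A\right) + Z\right)\right) = \left(A + Z\right) \left(8 + \left(\left(1 Z + 8 A\right) + Z\right)\right) = \left(A + Z\right) \left(8 + \left(\left(Z + 8 A\right) + Z\right)\right) = \left(A + Z\right) \left(8 + \left(2 Z + 8 A\right)\right) = \left(A + Z\right) \left(8 + 2 Z + 8 A\right)$)
$193 \left(Y{\left(-9,-12 \right)} + 173\right) = 193 \left(\left(2 \left(-9\right)^{2} + 8 \left(-12\right) + 8 \left(-9\right) + 8 \left(-12\right)^{2} + 10 \left(-12\right) \left(-9\right)\right) + 173\right) = 193 \left(\left(2 \cdot 81 - 96 - 72 + 8 \cdot 144 + 1080\right) + 173\right) = 193 \left(\left(162 - 96 - 72 + 1152 + 1080\right) + 173\right) = 193 \left(2226 + 173\right) = 193 \cdot 2399 = 463007$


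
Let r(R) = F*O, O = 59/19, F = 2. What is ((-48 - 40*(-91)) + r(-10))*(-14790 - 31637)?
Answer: -3174028282/19 ≈ -1.6705e+8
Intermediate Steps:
O = 59/19 (O = 59*(1/19) = 59/19 ≈ 3.1053)
r(R) = 118/19 (r(R) = 2*(59/19) = 118/19)
((-48 - 40*(-91)) + r(-10))*(-14790 - 31637) = ((-48 - 40*(-91)) + 118/19)*(-14790 - 31637) = ((-48 + 3640) + 118/19)*(-46427) = (3592 + 118/19)*(-46427) = (68366/19)*(-46427) = -3174028282/19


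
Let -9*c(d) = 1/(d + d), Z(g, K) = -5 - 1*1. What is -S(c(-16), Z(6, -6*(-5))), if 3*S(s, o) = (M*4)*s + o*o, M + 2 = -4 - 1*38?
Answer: -637/54 ≈ -11.796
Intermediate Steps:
M = -44 (M = -2 + (-4 - 1*38) = -2 + (-4 - 38) = -2 - 42 = -44)
Z(g, K) = -6 (Z(g, K) = -5 - 1 = -6)
c(d) = -1/(18*d) (c(d) = -1/(9*(d + d)) = -1/(2*d)/9 = -1/(18*d))
S(s, o) = -176*s/3 + o²/3 (S(s, o) = ((-44*4)*s + o*o)/3 = (-176*s + o²)/3 = (o² - 176*s)/3 = -176*s/3 + o²/3)
-S(c(-16), Z(6, -6*(-5))) = -(-(-88)/(27*(-16)) + (⅓)*(-6)²) = -(-(-88)*(-1)/(27*16) + (⅓)*36) = -(-176/3*1/288 + 12) = -(-11/54 + 12) = -1*637/54 = -637/54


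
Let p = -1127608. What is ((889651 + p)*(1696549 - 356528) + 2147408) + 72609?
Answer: -318865157080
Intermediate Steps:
((889651 + p)*(1696549 - 356528) + 2147408) + 72609 = ((889651 - 1127608)*(1696549 - 356528) + 2147408) + 72609 = (-237957*1340021 + 2147408) + 72609 = (-318867377097 + 2147408) + 72609 = -318865229689 + 72609 = -318865157080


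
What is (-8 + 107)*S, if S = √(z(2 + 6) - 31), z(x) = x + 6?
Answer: 99*I*√17 ≈ 408.19*I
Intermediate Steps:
z(x) = 6 + x
S = I*√17 (S = √((6 + (2 + 6)) - 31) = √((6 + 8) - 31) = √(14 - 31) = √(-17) = I*√17 ≈ 4.1231*I)
(-8 + 107)*S = (-8 + 107)*(I*√17) = 99*(I*√17) = 99*I*√17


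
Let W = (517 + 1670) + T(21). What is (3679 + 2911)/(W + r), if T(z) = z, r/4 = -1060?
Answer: -3295/1016 ≈ -3.2431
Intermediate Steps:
r = -4240 (r = 4*(-1060) = -4240)
W = 2208 (W = (517 + 1670) + 21 = 2187 + 21 = 2208)
(3679 + 2911)/(W + r) = (3679 + 2911)/(2208 - 4240) = 6590/(-2032) = 6590*(-1/2032) = -3295/1016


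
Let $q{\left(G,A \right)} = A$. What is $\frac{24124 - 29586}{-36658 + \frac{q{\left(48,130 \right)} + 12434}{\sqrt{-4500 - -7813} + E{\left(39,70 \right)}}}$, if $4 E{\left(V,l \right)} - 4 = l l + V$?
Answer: $\frac{406683432665545}{2728681341824411} - \frac{91499424 \sqrt{3313}}{2728681341824411} \approx 0.14904$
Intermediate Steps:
$E{\left(V,l \right)} = 1 + \frac{V}{4} + \frac{l^{2}}{4}$ ($E{\left(V,l \right)} = 1 + \frac{l l + V}{4} = 1 + \frac{l^{2} + V}{4} = 1 + \frac{V + l^{2}}{4} = 1 + \left(\frac{V}{4} + \frac{l^{2}}{4}\right) = 1 + \frac{V}{4} + \frac{l^{2}}{4}$)
$\frac{24124 - 29586}{-36658 + \frac{q{\left(48,130 \right)} + 12434}{\sqrt{-4500 - -7813} + E{\left(39,70 \right)}}} = \frac{24124 - 29586}{-36658 + \frac{130 + 12434}{\sqrt{-4500 - -7813} + \left(1 + \frac{1}{4} \cdot 39 + \frac{70^{2}}{4}\right)}} = - \frac{5462}{-36658 + \frac{12564}{\sqrt{-4500 + 7813} + \left(1 + \frac{39}{4} + \frac{1}{4} \cdot 4900\right)}} = - \frac{5462}{-36658 + \frac{12564}{\sqrt{3313} + \left(1 + \frac{39}{4} + 1225\right)}} = - \frac{5462}{-36658 + \frac{12564}{\sqrt{3313} + \frac{4943}{4}}} = - \frac{5462}{-36658 + \frac{12564}{\frac{4943}{4} + \sqrt{3313}}}$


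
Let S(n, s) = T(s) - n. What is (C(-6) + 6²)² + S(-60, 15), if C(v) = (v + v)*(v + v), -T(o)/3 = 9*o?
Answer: 32055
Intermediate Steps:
T(o) = -27*o
S(n, s) = -n - 27*s (S(n, s) = -27*s - n = -n - 27*s)
C(v) = 4*v² (C(v) = (2*v)*(2*v) = 4*v²)
(C(-6) + 6²)² + S(-60, 15) = (4*(-6)² + 6²)² + (-1*(-60) - 27*15) = (4*36 + 36)² + (60 - 405) = (144 + 36)² - 345 = 180² - 345 = 32400 - 345 = 32055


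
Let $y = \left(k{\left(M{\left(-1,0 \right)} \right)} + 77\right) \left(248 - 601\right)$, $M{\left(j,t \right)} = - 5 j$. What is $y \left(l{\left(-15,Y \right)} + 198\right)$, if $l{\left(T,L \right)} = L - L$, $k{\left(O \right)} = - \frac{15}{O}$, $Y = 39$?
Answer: $-5172156$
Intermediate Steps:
$l{\left(T,L \right)} = 0$
$y = -26122$ ($y = \left(- \frac{15}{\left(-5\right) \left(-1\right)} + 77\right) \left(248 - 601\right) = \left(- \frac{15}{5} + 77\right) \left(-353\right) = \left(\left(-15\right) \frac{1}{5} + 77\right) \left(-353\right) = \left(-3 + 77\right) \left(-353\right) = 74 \left(-353\right) = -26122$)
$y \left(l{\left(-15,Y \right)} + 198\right) = - 26122 \left(0 + 198\right) = \left(-26122\right) 198 = -5172156$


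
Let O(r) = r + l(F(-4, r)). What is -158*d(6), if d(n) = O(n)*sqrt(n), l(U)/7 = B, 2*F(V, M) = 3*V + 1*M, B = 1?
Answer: -2054*sqrt(6) ≈ -5031.3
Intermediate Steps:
F(V, M) = M/2 + 3*V/2 (F(V, M) = (3*V + 1*M)/2 = (3*V + M)/2 = (M + 3*V)/2 = M/2 + 3*V/2)
l(U) = 7 (l(U) = 7*1 = 7)
O(r) = 7 + r (O(r) = r + 7 = 7 + r)
d(n) = sqrt(n)*(7 + n) (d(n) = (7 + n)*sqrt(n) = sqrt(n)*(7 + n))
-158*d(6) = -158*sqrt(6)*(7 + 6) = -158*sqrt(6)*13 = -2054*sqrt(6)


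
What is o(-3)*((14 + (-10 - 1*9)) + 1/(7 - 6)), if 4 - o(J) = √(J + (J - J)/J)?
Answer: -16 + 4*I*√3 ≈ -16.0 + 6.9282*I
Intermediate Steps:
o(J) = 4 - √J (o(J) = 4 - √(J + (J - J)/J) = 4 - √(J + 0/J) = 4 - √(J + 0) = 4 - √J)
o(-3)*((14 + (-10 - 1*9)) + 1/(7 - 6)) = (4 - √(-3))*((14 + (-10 - 1*9)) + 1/(7 - 6)) = (4 - I*√3)*((14 + (-10 - 9)) + 1/1) = (4 - I*√3)*((14 - 19) + 1) = (4 - I*√3)*(-5 + 1) = (4 - I*√3)*(-4) = -16 + 4*I*√3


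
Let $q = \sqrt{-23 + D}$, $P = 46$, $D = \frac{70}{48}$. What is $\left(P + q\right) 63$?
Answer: $2898 + \frac{21 i \sqrt{3102}}{4} \approx 2898.0 + 292.4 i$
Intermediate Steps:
$D = \frac{35}{24}$ ($D = 70 \cdot \frac{1}{48} = \frac{35}{24} \approx 1.4583$)
$q = \frac{i \sqrt{3102}}{12}$ ($q = \sqrt{-23 + \frac{35}{24}} = \sqrt{- \frac{517}{24}} = \frac{i \sqrt{3102}}{12} \approx 4.6413 i$)
$\left(P + q\right) 63 = \left(46 + \frac{i \sqrt{3102}}{12}\right) 63 = 2898 + \frac{21 i \sqrt{3102}}{4}$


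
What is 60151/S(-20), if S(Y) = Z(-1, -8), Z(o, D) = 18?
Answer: 60151/18 ≈ 3341.7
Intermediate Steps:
S(Y) = 18
60151/S(-20) = 60151/18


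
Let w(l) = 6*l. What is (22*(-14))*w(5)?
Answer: -9240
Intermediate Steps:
(22*(-14))*w(5) = (22*(-14))*(6*5) = -308*30 = -9240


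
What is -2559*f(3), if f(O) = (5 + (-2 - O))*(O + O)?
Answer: 0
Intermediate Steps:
f(O) = 2*O*(3 - O) (f(O) = (3 - O)*(2*O) = 2*O*(3 - O))
-2559*f(3) = -5118*3*(3 - 1*3) = -5118*3*(3 - 3) = -5118*3*0 = -2559*0 = 0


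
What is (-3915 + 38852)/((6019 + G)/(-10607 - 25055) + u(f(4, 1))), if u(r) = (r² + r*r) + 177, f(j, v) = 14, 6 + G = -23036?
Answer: 7738654/126141 ≈ 61.349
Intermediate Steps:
G = -23042 (G = -6 - 23036 = -23042)
u(r) = 177 + 2*r² (u(r) = (r² + r²) + 177 = 2*r² + 177 = 177 + 2*r²)
(-3915 + 38852)/((6019 + G)/(-10607 - 25055) + u(f(4, 1))) = (-3915 + 38852)/((6019 - 23042)/(-10607 - 25055) + (177 + 2*14²)) = 34937/(-17023/(-35662) + (177 + 2*196)) = 34937/(-17023*(-1/35662) + (177 + 392)) = 34937/(17023/35662 + 569) = 34937/(20308701/35662) = 34937*(35662/20308701) = 7738654/126141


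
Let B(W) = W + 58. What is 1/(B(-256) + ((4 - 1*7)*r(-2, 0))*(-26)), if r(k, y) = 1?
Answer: -1/120 ≈ -0.0083333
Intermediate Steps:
B(W) = 58 + W
1/(B(-256) + ((4 - 1*7)*r(-2, 0))*(-26)) = 1/((58 - 256) + ((4 - 1*7)*1)*(-26)) = 1/(-198 + ((4 - 7)*1)*(-26)) = 1/(-198 - 3*1*(-26)) = 1/(-198 - 3*(-26)) = 1/(-198 + 78) = 1/(-120) = -1/120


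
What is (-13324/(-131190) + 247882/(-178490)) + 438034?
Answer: 512850958193329/1170805155 ≈ 4.3803e+5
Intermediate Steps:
(-13324/(-131190) + 247882/(-178490)) + 438034 = (-13324*(-1/131190) + 247882*(-1/178490)) + 438034 = (6662/65595 - 123941/89245) + 438034 = -1507071941/1170805155 + 438034 = 512850958193329/1170805155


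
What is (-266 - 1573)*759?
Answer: -1395801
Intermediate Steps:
(-266 - 1573)*759 = -1839*759 = -1395801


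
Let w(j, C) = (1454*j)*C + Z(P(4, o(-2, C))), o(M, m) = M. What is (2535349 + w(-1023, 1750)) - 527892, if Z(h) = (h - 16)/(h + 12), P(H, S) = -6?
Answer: -7803048140/3 ≈ -2.6010e+9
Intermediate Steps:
Z(h) = (-16 + h)/(12 + h)
w(j, C) = -11/3 + 1454*C*j (w(j, C) = (1454*j)*C + (-16 - 6)/(12 - 6) = 1454*C*j - 22/6 = 1454*C*j + (⅙)*(-22) = 1454*C*j - 11/3 = -11/3 + 1454*C*j)
(2535349 + w(-1023, 1750)) - 527892 = (2535349 + (-11/3 + 1454*1750*(-1023))) - 527892 = (2535349 + (-11/3 - 2603023500)) - 527892 = (2535349 - 7809070511/3) - 527892 = -7801464464/3 - 527892 = -7803048140/3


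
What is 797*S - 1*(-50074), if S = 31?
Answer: 74781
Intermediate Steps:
797*S - 1*(-50074) = 797*31 - 1*(-50074) = 24707 + 50074 = 74781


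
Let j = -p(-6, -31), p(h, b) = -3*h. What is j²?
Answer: 324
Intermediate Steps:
j = -18 (j = -(-3)*(-6) = -1*18 = -18)
j² = (-18)² = 324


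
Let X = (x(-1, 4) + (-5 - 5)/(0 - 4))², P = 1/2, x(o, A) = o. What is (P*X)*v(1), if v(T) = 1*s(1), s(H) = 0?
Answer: 0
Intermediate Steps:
P = ½ ≈ 0.50000
v(T) = 0 (v(T) = 1*0 = 0)
X = 9/4 (X = (-1 + (-5 - 5)/(0 - 4))² = (-1 - 10/(-4))² = (-1 - 10*(-¼))² = (-1 + 5/2)² = (3/2)² = 9/4 ≈ 2.2500)
(P*X)*v(1) = ((½)*(9/4))*0 = (9/8)*0 = 0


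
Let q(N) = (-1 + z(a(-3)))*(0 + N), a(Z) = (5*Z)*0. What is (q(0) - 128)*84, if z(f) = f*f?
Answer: -10752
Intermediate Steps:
a(Z) = 0
z(f) = f**2
q(N) = -N (q(N) = (-1 + 0**2)*(0 + N) = (-1 + 0)*N = -N)
(q(0) - 128)*84 = (-1*0 - 128)*84 = (0 - 128)*84 = -128*84 = -10752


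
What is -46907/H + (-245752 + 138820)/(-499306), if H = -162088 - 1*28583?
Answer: 21904888957/47601587163 ≈ 0.46017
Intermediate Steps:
H = -190671 (H = -162088 - 28583 = -190671)
-46907/H + (-245752 + 138820)/(-499306) = -46907/(-190671) + (-245752 + 138820)/(-499306) = -46907*(-1/190671) - 106932*(-1/499306) = 46907/190671 + 53466/249653 = 21904888957/47601587163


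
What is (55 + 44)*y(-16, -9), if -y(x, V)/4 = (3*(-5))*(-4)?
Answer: -23760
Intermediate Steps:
y(x, V) = -240 (y(x, V) = -4*3*(-5)*(-4) = -(-60)*(-4) = -4*60 = -240)
(55 + 44)*y(-16, -9) = (55 + 44)*(-240) = 99*(-240) = -23760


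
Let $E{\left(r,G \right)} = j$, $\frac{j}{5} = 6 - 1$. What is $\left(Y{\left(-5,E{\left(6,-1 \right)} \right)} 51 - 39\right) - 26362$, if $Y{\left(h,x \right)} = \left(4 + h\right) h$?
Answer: $-26146$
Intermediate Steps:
$j = 25$ ($j = 5 \left(6 - 1\right) = 5 \cdot 5 = 25$)
$E{\left(r,G \right)} = 25$
$Y{\left(h,x \right)} = h \left(4 + h\right)$
$\left(Y{\left(-5,E{\left(6,-1 \right)} \right)} 51 - 39\right) - 26362 = \left(- 5 \left(4 - 5\right) 51 - 39\right) - 26362 = \left(\left(-5\right) \left(-1\right) 51 - 39\right) - 26362 = \left(5 \cdot 51 - 39\right) - 26362 = \left(255 - 39\right) - 26362 = 216 - 26362 = -26146$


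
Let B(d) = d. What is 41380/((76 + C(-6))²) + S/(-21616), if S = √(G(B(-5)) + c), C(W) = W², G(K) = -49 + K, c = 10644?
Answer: 10345/3136 - √10590/21616 ≈ 3.2940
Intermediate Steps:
S = √10590 (S = √((-49 - 5) + 10644) = √(-54 + 10644) = √10590 ≈ 102.91)
41380/((76 + C(-6))²) + S/(-21616) = 41380/((76 + (-6)²)²) + √10590/(-21616) = 41380/((76 + 36)²) + √10590*(-1/21616) = 41380/(112²) - √10590/21616 = 41380/12544 - √10590/21616 = 41380*(1/12544) - √10590/21616 = 10345/3136 - √10590/21616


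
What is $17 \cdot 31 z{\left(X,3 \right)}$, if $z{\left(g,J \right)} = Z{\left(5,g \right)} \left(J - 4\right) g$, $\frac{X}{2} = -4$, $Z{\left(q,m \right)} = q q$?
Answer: $105400$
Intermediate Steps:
$Z{\left(q,m \right)} = q^{2}$
$X = -8$ ($X = 2 \left(-4\right) = -8$)
$z{\left(g,J \right)} = g \left(-100 + 25 J\right)$ ($z{\left(g,J \right)} = 5^{2} \left(J - 4\right) g = 25 \left(-4 + J\right) g = \left(-100 + 25 J\right) g = g \left(-100 + 25 J\right)$)
$17 \cdot 31 z{\left(X,3 \right)} = 17 \cdot 31 \cdot 25 \left(-8\right) \left(-4 + 3\right) = 527 \cdot 25 \left(-8\right) \left(-1\right) = 527 \cdot 200 = 105400$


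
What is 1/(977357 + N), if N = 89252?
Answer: 1/1066609 ≈ 9.3755e-7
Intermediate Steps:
1/(977357 + N) = 1/(977357 + 89252) = 1/1066609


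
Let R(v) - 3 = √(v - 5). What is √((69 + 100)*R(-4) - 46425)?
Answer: √(-45918 + 507*I) ≈ 1.183 + 214.29*I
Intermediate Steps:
R(v) = 3 + √(-5 + v) (R(v) = 3 + √(v - 5) = 3 + √(-5 + v))
√((69 + 100)*R(-4) - 46425) = √((69 + 100)*(3 + √(-5 - 4)) - 46425) = √(169*(3 + √(-9)) - 46425) = √(169*(3 + 3*I) - 46425) = √((507 + 507*I) - 46425) = √(-45918 + 507*I)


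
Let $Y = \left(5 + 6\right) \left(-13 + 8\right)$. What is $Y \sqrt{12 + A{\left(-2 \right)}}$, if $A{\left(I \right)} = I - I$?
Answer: $- 110 \sqrt{3} \approx -190.53$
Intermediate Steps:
$A{\left(I \right)} = 0$
$Y = -55$ ($Y = 11 \left(-5\right) = -55$)
$Y \sqrt{12 + A{\left(-2 \right)}} = - 55 \sqrt{12 + 0} = - 55 \sqrt{12} = - 55 \cdot 2 \sqrt{3} = - 110 \sqrt{3}$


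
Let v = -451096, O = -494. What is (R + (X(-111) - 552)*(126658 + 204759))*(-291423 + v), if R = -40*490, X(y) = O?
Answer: 257417810088858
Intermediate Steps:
X(y) = -494
R = -19600
(R + (X(-111) - 552)*(126658 + 204759))*(-291423 + v) = (-19600 + (-494 - 552)*(126658 + 204759))*(-291423 - 451096) = (-19600 - 1046*331417)*(-742519) = (-19600 - 346662182)*(-742519) = -346681782*(-742519) = 257417810088858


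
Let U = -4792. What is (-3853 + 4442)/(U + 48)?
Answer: -589/4744 ≈ -0.12416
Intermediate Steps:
(-3853 + 4442)/(U + 48) = (-3853 + 4442)/(-4792 + 48) = 589/(-4744) = 589*(-1/4744) = -589/4744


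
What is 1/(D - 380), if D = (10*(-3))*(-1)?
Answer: -1/350 ≈ -0.0028571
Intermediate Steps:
D = 30 (D = -30*(-1) = 30)
1/(D - 380) = 1/(30 - 380) = 1/(-350) = -1/350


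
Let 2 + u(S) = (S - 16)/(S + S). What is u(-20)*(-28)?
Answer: 154/5 ≈ 30.800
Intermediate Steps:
u(S) = -2 + (-16 + S)/(2*S) (u(S) = -2 + (S - 16)/(S + S) = -2 + (-16 + S)/((2*S)) = -2 + (-16 + S)*(1/(2*S)) = -2 + (-16 + S)/(2*S))
u(-20)*(-28) = (-3/2 - 8/(-20))*(-28) = (-3/2 - 8*(-1/20))*(-28) = (-3/2 + 2/5)*(-28) = -11/10*(-28) = 154/5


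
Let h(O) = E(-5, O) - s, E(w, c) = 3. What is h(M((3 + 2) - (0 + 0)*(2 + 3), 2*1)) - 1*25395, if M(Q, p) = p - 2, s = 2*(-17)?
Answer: -25358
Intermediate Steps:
s = -34
M(Q, p) = -2 + p
h(O) = 37 (h(O) = 3 - 1*(-34) = 3 + 34 = 37)
h(M((3 + 2) - (0 + 0)*(2 + 3), 2*1)) - 1*25395 = 37 - 1*25395 = 37 - 25395 = -25358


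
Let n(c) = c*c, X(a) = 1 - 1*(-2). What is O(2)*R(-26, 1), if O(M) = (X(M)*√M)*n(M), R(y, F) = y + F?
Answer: -300*√2 ≈ -424.26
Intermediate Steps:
X(a) = 3 (X(a) = 1 + 2 = 3)
R(y, F) = F + y
n(c) = c²
O(M) = 3*M^(5/2) (O(M) = (3*√M)*M² = 3*M^(5/2))
O(2)*R(-26, 1) = (3*2^(5/2))*(1 - 26) = (3*(4*√2))*(-25) = (12*√2)*(-25) = -300*√2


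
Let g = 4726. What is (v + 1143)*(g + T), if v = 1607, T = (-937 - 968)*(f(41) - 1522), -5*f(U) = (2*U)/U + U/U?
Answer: 7989517250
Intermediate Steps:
f(U) = -⅗ (f(U) = -((2*U)/U + U/U)/5 = -(2 + 1)/5 = -⅕*3 = -⅗)
T = 2900553 (T = (-937 - 968)*(-⅗ - 1522) = -1905*(-7613/5) = 2900553)
(v + 1143)*(g + T) = (1607 + 1143)*(4726 + 2900553) = 2750*2905279 = 7989517250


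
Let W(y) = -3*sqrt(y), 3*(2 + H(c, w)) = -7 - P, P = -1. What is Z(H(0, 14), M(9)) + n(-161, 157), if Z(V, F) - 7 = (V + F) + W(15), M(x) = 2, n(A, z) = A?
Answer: -156 - 3*sqrt(15) ≈ -167.62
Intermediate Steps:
H(c, w) = -4 (H(c, w) = -2 + (-7 - 1*(-1))/3 = -2 + (-7 + 1)/3 = -2 + (1/3)*(-6) = -2 - 2 = -4)
Z(V, F) = 7 + F + V - 3*sqrt(15) (Z(V, F) = 7 + ((V + F) - 3*sqrt(15)) = 7 + ((F + V) - 3*sqrt(15)) = 7 + (F + V - 3*sqrt(15)) = 7 + F + V - 3*sqrt(15))
Z(H(0, 14), M(9)) + n(-161, 157) = (7 + 2 - 4 - 3*sqrt(15)) - 161 = (5 - 3*sqrt(15)) - 161 = -156 - 3*sqrt(15)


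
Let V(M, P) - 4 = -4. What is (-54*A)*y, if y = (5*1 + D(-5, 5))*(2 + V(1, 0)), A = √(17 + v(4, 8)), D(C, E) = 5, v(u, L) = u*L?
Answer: -7560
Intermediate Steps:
V(M, P) = 0 (V(M, P) = 4 - 4 = 0)
v(u, L) = L*u
A = 7 (A = √(17 + 8*4) = √(17 + 32) = √49 = 7)
y = 20 (y = (5*1 + 5)*(2 + 0) = (5 + 5)*2 = 10*2 = 20)
(-54*A)*y = -54*7*20 = -378*20 = -7560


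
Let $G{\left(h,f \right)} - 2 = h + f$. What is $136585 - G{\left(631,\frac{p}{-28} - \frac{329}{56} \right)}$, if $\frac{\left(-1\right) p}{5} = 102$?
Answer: $\frac{7612621}{56} \approx 1.3594 \cdot 10^{5}$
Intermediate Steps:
$p = -510$ ($p = \left(-5\right) 102 = -510$)
$G{\left(h,f \right)} = 2 + f + h$ ($G{\left(h,f \right)} = 2 + \left(h + f\right) = 2 + \left(f + h\right) = 2 + f + h$)
$136585 - G{\left(631,\frac{p}{-28} - \frac{329}{56} \right)} = 136585 - \left(2 - \left(- \frac{255}{14} + \frac{47}{8}\right) + 631\right) = 136585 - \left(2 - - \frac{691}{56} + 631\right) = 136585 - \left(2 + \left(\frac{255}{14} - \frac{47}{8}\right) + 631\right) = 136585 - \left(2 + \frac{691}{56} + 631\right) = 136585 - \frac{36139}{56} = \frac{7612621}{56}$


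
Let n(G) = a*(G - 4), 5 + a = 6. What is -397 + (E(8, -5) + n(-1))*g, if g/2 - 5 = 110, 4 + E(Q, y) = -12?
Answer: -5227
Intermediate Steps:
a = 1 (a = -5 + 6 = 1)
E(Q, y) = -16 (E(Q, y) = -4 - 12 = -16)
n(G) = -4 + G (n(G) = 1*(G - 4) = 1*(-4 + G) = -4 + G)
g = 230 (g = 10 + 2*110 = 10 + 220 = 230)
-397 + (E(8, -5) + n(-1))*g = -397 + (-16 + (-4 - 1))*230 = -397 + (-16 - 5)*230 = -397 - 21*230 = -397 - 4830 = -5227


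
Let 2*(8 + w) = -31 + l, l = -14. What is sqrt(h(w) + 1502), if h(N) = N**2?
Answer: 3*sqrt(1081)/2 ≈ 49.318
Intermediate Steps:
w = -61/2 (w = -8 + (-31 - 14)/2 = -8 + (1/2)*(-45) = -8 - 45/2 = -61/2 ≈ -30.500)
sqrt(h(w) + 1502) = sqrt((-61/2)**2 + 1502) = sqrt(3721/4 + 1502) = sqrt(9729/4) = 3*sqrt(1081)/2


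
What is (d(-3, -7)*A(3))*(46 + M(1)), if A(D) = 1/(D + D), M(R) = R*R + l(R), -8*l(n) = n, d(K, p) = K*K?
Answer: 1125/16 ≈ 70.313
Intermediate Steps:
d(K, p) = K²
l(n) = -n/8
M(R) = R² - R/8 (M(R) = R*R - R/8 = R² - R/8)
A(D) = 1/(2*D)
(d(-3, -7)*A(3))*(46 + M(1)) = ((-3)²*((½)/3))*(46 + 1*(-⅛ + 1)) = (9*((½)*(⅓)))*(46 + 1*(7/8)) = (9*(⅙))*(46 + 7/8) = (3/2)*(375/8) = 1125/16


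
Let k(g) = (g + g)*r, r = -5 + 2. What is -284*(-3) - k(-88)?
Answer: 324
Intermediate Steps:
r = -3
k(g) = -6*g (k(g) = (g + g)*(-3) = (2*g)*(-3) = -6*g)
-284*(-3) - k(-88) = -284*(-3) - (-6)*(-88) = 852 - 1*528 = 852 - 528 = 324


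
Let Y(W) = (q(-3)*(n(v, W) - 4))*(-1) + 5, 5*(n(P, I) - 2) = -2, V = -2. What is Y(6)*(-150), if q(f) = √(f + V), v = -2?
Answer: -750 - 360*I*√5 ≈ -750.0 - 804.98*I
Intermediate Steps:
n(P, I) = 8/5 (n(P, I) = 2 + (⅕)*(-2) = 2 - ⅖ = 8/5)
q(f) = √(-2 + f) (q(f) = √(f - 2) = √(-2 + f))
Y(W) = 5 + 12*I*√5/5 (Y(W) = (√(-2 - 3)*(8/5 - 4))*(-1) + 5 = (√(-5)*(-12/5))*(-1) + 5 = ((I*√5)*(-12/5))*(-1) + 5 = -12*I*√5/5*(-1) + 5 = 12*I*√5/5 + 5 = 5 + 12*I*√5/5)
Y(6)*(-150) = (5 + 12*I*√5/5)*(-150) = -750 - 360*I*√5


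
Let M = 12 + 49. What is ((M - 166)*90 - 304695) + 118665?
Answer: -195480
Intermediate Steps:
M = 61
((M - 166)*90 - 304695) + 118665 = ((61 - 166)*90 - 304695) + 118665 = (-105*90 - 304695) + 118665 = (-9450 - 304695) + 118665 = -314145 + 118665 = -195480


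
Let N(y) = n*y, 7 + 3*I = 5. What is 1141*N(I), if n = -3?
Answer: 2282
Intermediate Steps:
I = -⅔ (I = -7/3 + (⅓)*5 = -7/3 + 5/3 = -⅔ ≈ -0.66667)
N(y) = -3*y
1141*N(I) = 1141*(-3*(-⅔)) = 1141*2 = 2282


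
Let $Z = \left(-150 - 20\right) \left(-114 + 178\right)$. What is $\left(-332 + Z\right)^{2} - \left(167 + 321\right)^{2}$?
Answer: $125470800$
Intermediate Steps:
$Z = -10880$ ($Z = \left(-170\right) 64 = -10880$)
$\left(-332 + Z\right)^{2} - \left(167 + 321\right)^{2} = \left(-332 - 10880\right)^{2} - \left(167 + 321\right)^{2} = \left(-11212\right)^{2} - 488^{2} = 125708944 - 238144 = 125470800$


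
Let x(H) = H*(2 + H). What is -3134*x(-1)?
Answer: 3134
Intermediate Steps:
-3134*x(-1) = -(-3134)*(2 - 1) = -(-3134) = -3134*(-1) = 3134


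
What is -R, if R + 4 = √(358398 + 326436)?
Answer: 4 - √684834 ≈ -823.55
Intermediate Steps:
R = -4 + √684834 (R = -4 + √(358398 + 326436) = -4 + √684834 ≈ 823.55)
-R = -(-4 + √684834) = 4 - √684834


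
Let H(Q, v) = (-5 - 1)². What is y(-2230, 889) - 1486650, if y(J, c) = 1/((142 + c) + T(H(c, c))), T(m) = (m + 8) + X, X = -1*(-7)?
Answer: -1608555299/1082 ≈ -1.4867e+6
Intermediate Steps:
X = 7
H(Q, v) = 36 (H(Q, v) = (-6)² = 36)
T(m) = 15 + m (T(m) = (m + 8) + 7 = (8 + m) + 7 = 15 + m)
y(J, c) = 1/(193 + c) (y(J, c) = 1/((142 + c) + (15 + 36)) = 1/((142 + c) + 51) = 1/(193 + c))
y(-2230, 889) - 1486650 = 1/(193 + 889) - 1486650 = 1/1082 - 1486650 = -1608555299/1082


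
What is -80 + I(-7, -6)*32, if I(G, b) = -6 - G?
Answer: -48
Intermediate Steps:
-80 + I(-7, -6)*32 = -80 + (-6 - 1*(-7))*32 = -80 + (-6 + 7)*32 = -80 + 1*32 = -80 + 32 = -48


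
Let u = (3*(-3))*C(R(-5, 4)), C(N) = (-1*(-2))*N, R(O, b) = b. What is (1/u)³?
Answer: -1/373248 ≈ -2.6792e-6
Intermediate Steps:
C(N) = 2*N
u = -72 (u = (3*(-3))*(2*4) = -9*8 = -72)
(1/u)³ = (1/(-72))³ = (-1/72)³ = -1/373248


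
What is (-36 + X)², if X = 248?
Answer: 44944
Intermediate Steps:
(-36 + X)² = (-36 + 248)² = 212² = 44944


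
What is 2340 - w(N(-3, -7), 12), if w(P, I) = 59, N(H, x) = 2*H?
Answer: 2281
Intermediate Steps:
2340 - w(N(-3, -7), 12) = 2340 - 1*59 = 2340 - 59 = 2281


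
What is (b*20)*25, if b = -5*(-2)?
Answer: 5000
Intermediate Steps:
b = 10
(b*20)*25 = (10*20)*25 = 200*25 = 5000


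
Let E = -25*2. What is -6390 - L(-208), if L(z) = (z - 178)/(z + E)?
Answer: -824503/129 ≈ -6391.5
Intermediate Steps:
E = -50
L(z) = (-178 + z)/(-50 + z) (L(z) = (z - 178)/(z - 50) = (-178 + z)/(-50 + z))
-6390 - L(-208) = -6390 - (-178 - 208)/(-50 - 208) = -6390 - (-386)/(-258) = -6390 - (-1)*(-386)/258 = -6390 - 1*193/129 = -6390 - 193/129 = -824503/129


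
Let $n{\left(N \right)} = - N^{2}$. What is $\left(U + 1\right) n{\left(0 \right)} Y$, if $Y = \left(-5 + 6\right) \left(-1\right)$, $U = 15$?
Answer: $0$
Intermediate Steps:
$Y = -1$ ($Y = 1 \left(-1\right) = -1$)
$\left(U + 1\right) n{\left(0 \right)} Y = \left(15 + 1\right) \left(- 0^{2}\right) \left(-1\right) = 16 \left(\left(-1\right) 0\right) \left(-1\right) = 16 \cdot 0 \left(-1\right) = 0 \left(-1\right) = 0$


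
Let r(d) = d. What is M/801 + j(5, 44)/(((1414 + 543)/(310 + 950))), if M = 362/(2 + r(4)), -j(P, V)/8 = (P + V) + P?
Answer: -1307646743/4702671 ≈ -278.06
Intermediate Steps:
j(P, V) = -16*P - 8*V (j(P, V) = -8*((P + V) + P) = -8*(V + 2*P) = -16*P - 8*V)
M = 181/3 (M = 362/(2 + 4) = 362/6 = 362*(1/6) = 181/3 ≈ 60.333)
M/801 + j(5, 44)/(((1414 + 543)/(310 + 950))) = (181/3)/801 + (-16*5 - 8*44)/(((1414 + 543)/(310 + 950))) = (181/3)*(1/801) + (-80 - 352)/((1957/1260)) = 181/2403 - 432/(1957*(1/1260)) = 181/2403 - 432/1957/1260 = 181/2403 - 432*1260/1957 = 181/2403 - 544320/1957 = -1307646743/4702671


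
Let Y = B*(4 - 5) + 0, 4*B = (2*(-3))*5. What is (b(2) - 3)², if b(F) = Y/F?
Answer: 9/16 ≈ 0.56250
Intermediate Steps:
B = -15/2 (B = ((2*(-3))*5)/4 = (-6*5)/4 = (¼)*(-30) = -15/2 ≈ -7.5000)
Y = 15/2 (Y = -15*(4 - 5)/2 + 0 = -15/2*(-1) + 0 = 15/2 + 0 = 15/2 ≈ 7.5000)
b(F) = 15/(2*F)
(b(2) - 3)² = ((15/2)/2 - 3)² = ((15/2)*(½) - 3)² = (15/4 - 3)² = (¾)² = 9/16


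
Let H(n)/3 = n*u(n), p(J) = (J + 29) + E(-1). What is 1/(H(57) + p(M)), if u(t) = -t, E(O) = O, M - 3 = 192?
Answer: -1/9524 ≈ -0.00010500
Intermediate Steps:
M = 195 (M = 3 + 192 = 195)
p(J) = 28 + J (p(J) = (J + 29) - 1 = (29 + J) - 1 = 28 + J)
H(n) = -3*n² (H(n) = 3*(n*(-n)) = 3*(-n²) = -3*n²)
1/(H(57) + p(M)) = 1/(-3*57² + (28 + 195)) = 1/(-3*3249 + 223) = 1/(-9747 + 223) = 1/(-9524) = -1/9524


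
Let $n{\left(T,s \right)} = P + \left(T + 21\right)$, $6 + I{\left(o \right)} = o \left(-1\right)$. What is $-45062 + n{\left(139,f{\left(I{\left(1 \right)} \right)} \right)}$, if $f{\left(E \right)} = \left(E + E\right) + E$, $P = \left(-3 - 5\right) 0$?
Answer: $-44902$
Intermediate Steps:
$I{\left(o \right)} = -6 - o$ ($I{\left(o \right)} = -6 + o \left(-1\right) = -6 - o$)
$P = 0$ ($P = \left(-8\right) 0 = 0$)
$f{\left(E \right)} = 3 E$ ($f{\left(E \right)} = 2 E + E = 3 E$)
$n{\left(T,s \right)} = 21 + T$ ($n{\left(T,s \right)} = 0 + \left(T + 21\right) = 0 + \left(21 + T\right) = 21 + T$)
$-45062 + n{\left(139,f{\left(I{\left(1 \right)} \right)} \right)} = -45062 + \left(21 + 139\right) = -45062 + 160 = -44902$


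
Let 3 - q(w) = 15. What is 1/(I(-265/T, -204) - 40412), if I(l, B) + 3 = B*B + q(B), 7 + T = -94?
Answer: 1/1189 ≈ 0.00084104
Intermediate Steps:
T = -101 (T = -7 - 94 = -101)
q(w) = -12 (q(w) = 3 - 1*15 = 3 - 15 = -12)
I(l, B) = -15 + B**2 (I(l, B) = -3 + (B*B - 12) = -3 + (B**2 - 12) = -3 + (-12 + B**2) = -15 + B**2)
1/(I(-265/T, -204) - 40412) = 1/((-15 + (-204)**2) - 40412) = 1/((-15 + 41616) - 40412) = 1/(41601 - 40412) = 1/1189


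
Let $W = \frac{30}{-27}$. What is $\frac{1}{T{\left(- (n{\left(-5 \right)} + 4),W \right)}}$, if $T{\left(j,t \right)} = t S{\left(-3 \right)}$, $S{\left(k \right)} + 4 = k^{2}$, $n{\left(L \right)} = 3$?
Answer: $- \frac{9}{50} \approx -0.18$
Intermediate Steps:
$W = - \frac{10}{9}$ ($W = 30 \left(- \frac{1}{27}\right) = - \frac{10}{9} \approx -1.1111$)
$S{\left(k \right)} = -4 + k^{2}$
$T{\left(j,t \right)} = 5 t$ ($T{\left(j,t \right)} = t \left(-4 + \left(-3\right)^{2}\right) = t \left(-4 + 9\right) = t 5 = 5 t$)
$\frac{1}{T{\left(- (n{\left(-5 \right)} + 4),W \right)}} = \frac{1}{5 \left(- \frac{10}{9}\right)} = \frac{1}{- \frac{50}{9}} = - \frac{9}{50}$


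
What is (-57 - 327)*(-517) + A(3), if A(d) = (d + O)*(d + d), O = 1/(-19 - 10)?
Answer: 5757828/29 ≈ 1.9855e+5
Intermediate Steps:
O = -1/29 (O = 1/(-29) = -1/29 ≈ -0.034483)
A(d) = 2*d*(-1/29 + d) (A(d) = (d - 1/29)*(d + d) = (-1/29 + d)*(2*d) = 2*d*(-1/29 + d))
(-57 - 327)*(-517) + A(3) = (-57 - 327)*(-517) + (2/29)*3*(-1 + 29*3) = -384*(-517) + (2/29)*3*(-1 + 87) = 198528 + (2/29)*3*86 = 198528 + 516/29 = 5757828/29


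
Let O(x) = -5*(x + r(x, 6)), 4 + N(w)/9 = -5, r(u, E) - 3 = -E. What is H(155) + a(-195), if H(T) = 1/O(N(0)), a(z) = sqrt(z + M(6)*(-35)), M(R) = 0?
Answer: 1/420 + I*sqrt(195) ≈ 0.002381 + 13.964*I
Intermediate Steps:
r(u, E) = 3 - E
N(w) = -81 (N(w) = -36 + 9*(-5) = -36 - 45 = -81)
O(x) = 15 - 5*x (O(x) = -5*(x + (3 - 1*6)) = -5*(x + (3 - 6)) = -5*(x - 3) = -5*(-3 + x) = 15 - 5*x)
a(z) = sqrt(z) (a(z) = sqrt(z + 0*(-35)) = sqrt(z + 0) = sqrt(z))
H(T) = 1/420 (H(T) = 1/(15 - 5*(-81)) = 1/(15 + 405) = 1/420)
H(155) + a(-195) = 1/420 + sqrt(-195) = 1/420 + I*sqrt(195)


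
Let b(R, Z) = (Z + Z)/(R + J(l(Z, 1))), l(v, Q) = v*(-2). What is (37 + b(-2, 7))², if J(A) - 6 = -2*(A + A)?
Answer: 1247689/900 ≈ 1386.3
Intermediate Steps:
l(v, Q) = -2*v
J(A) = 6 - 4*A (J(A) = 6 - 2*(A + A) = 6 - 4*A)
b(R, Z) = 2*Z/(6 + R + 8*Z) (b(R, Z) = (Z + Z)/(R + (6 - (-8)*Z)) = (2*Z)/(R + (6 + 8*Z)) = (2*Z)/(6 + R + 8*Z) = 2*Z/(6 + R + 8*Z))
(37 + b(-2, 7))² = (37 + 2*7/(6 - 2 + 8*7))² = (37 + 2*7/(6 - 2 + 56))² = (37 + 2*7/60)² = (37 + 2*7*(1/60))² = (37 + 7/30)² = (1117/30)² = 1247689/900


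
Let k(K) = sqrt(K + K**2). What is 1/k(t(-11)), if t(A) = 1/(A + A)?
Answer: -22*I*sqrt(21)/21 ≈ -4.8008*I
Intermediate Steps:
t(A) = 1/(2*A)
1/k(t(-11)) = 1/(sqrt(((1/2)/(-11))*(1 + (1/2)/(-11)))) = 1/(sqrt(((1/2)*(-1/11))*(1 + (1/2)*(-1/11)))) = 1/(sqrt(-(1 - 1/22)/22)) = 1/(sqrt(-1/22*21/22)) = 1/(sqrt(-21/484)) = 1/(I*sqrt(21)/22) = -22*I*sqrt(21)/21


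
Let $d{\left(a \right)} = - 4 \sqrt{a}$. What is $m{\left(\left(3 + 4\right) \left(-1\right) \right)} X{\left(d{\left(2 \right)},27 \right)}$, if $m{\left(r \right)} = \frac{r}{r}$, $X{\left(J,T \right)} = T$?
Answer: $27$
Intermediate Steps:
$m{\left(r \right)} = 1$
$m{\left(\left(3 + 4\right) \left(-1\right) \right)} X{\left(d{\left(2 \right)},27 \right)} = 1 \cdot 27 = 27$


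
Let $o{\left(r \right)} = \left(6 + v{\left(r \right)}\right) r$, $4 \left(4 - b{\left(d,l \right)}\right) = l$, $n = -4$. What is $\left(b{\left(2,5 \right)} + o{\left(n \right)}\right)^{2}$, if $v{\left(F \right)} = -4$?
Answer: $\frac{441}{16} \approx 27.563$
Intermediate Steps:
$b{\left(d,l \right)} = 4 - \frac{l}{4}$
$o{\left(r \right)} = 2 r$ ($o{\left(r \right)} = \left(6 - 4\right) r = 2 r$)
$\left(b{\left(2,5 \right)} + o{\left(n \right)}\right)^{2} = \left(\left(4 - \frac{5}{4}\right) + 2 \left(-4\right)\right)^{2} = \left(\left(4 - \frac{5}{4}\right) - 8\right)^{2} = \left(\frac{11}{4} - 8\right)^{2} = \left(- \frac{21}{4}\right)^{2} = \frac{441}{16}$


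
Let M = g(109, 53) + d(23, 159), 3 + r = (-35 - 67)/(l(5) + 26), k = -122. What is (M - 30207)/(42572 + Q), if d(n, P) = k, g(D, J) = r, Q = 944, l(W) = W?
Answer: -470197/674498 ≈ -0.69711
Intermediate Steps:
r = -195/31 (r = -3 + (-35 - 67)/(5 + 26) = -3 - 102/31 = -195/31 ≈ -6.2903)
g(D, J) = -195/31
d(n, P) = -122
M = -3977/31 (M = -195/31 - 122 = -3977/31 ≈ -128.29)
(M - 30207)/(42572 + Q) = (-3977/31 - 30207)/(42572 + 944) = -940394/31/43516 = -940394/31*1/43516 = -470197/674498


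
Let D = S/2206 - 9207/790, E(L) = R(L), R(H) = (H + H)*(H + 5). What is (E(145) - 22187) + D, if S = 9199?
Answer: 9282493547/435685 ≈ 21306.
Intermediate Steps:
R(H) = 2*H*(5 + H) (R(H) = (2*H)*(5 + H) = 2*H*(5 + H))
E(L) = 2*L*(5 + L)
D = -3260858/435685 (D = 9199/2206 - 9207/790 = -3260858/435685 ≈ -7.4844)
(E(145) - 22187) + D = (2*145*(5 + 145) - 22187) - 3260858/435685 = (2*145*150 - 22187) - 3260858/435685 = (43500 - 22187) - 3260858/435685 = 21313 - 3260858/435685 = 9282493547/435685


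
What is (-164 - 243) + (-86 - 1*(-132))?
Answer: -361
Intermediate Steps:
(-164 - 243) + (-86 - 1*(-132)) = -407 + (-86 + 132) = -407 + 46 = -361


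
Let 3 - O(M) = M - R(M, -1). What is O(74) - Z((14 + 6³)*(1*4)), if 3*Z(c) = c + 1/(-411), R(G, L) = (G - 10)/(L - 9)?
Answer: -2367766/6165 ≈ -384.07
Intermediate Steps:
R(G, L) = (-10 + G)/(-9 + L)
Z(c) = -1/1233 + c/3 (Z(c) = (c + 1/(-411))/3 = (c - 1/411)/3 = (-1/411 + c)/3 = -1/1233 + c/3)
O(M) = 4 - 11*M/10 (O(M) = 3 - (M - (-10 + M)/(-9 - 1)) = 3 - (M - (-10 + M)/(-10)) = 3 - (M - (-1)*(-10 + M)/10) = 3 - (M - (1 - M/10)) = 3 - (M + (-1 + M/10)) = 3 - (-1 + 11*M/10) = 3 + (1 - 11*M/10) = 4 - 11*M/10)
O(74) - Z((14 + 6³)*(1*4)) = (4 - 11/10*74) - (-1/1233 + ((14 + 6³)*(1*4))/3) = (4 - 407/5) - (-1/1233 + ((14 + 216)*4)/3) = -387/5 - (-1/1233 + (230*4)/3) = -387/5 - (-1/1233 + (⅓)*920) = -387/5 - (-1/1233 + 920/3) = -387/5 - 1*378119/1233 = -387/5 - 378119/1233 = -2367766/6165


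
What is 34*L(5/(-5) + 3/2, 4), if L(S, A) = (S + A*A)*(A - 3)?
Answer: 561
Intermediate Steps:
L(S, A) = (-3 + A)*(S + A²) (L(S, A) = (S + A²)*(-3 + A) = (-3 + A)*(S + A²))
34*L(5/(-5) + 3/2, 4) = 34*(4³ - 3*(5/(-5) + 3/2) - 3*4² + 4*(5/(-5) + 3/2)) = 34*(64 - 3*(5*(-⅕) + 3*(½)) - 3*16 + 4*(5*(-⅕) + 3*(½))) = 34*(64 - 3*(-1 + 3/2) - 48 + 4*(-1 + 3/2)) = 34*(64 - 3*½ - 48 + 4*(½)) = 34*(64 - 3/2 - 48 + 2) = 34*(33/2) = 561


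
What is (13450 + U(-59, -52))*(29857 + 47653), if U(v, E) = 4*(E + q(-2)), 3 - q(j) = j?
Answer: 1027937620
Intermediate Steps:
q(j) = 3 - j
U(v, E) = 20 + 4*E (U(v, E) = 4*(E + (3 - 1*(-2))) = 4*(E + (3 + 2)) = 4*(E + 5) = 4*(5 + E) = 20 + 4*E)
(13450 + U(-59, -52))*(29857 + 47653) = (13450 + (20 + 4*(-52)))*(29857 + 47653) = (13450 + (20 - 208))*77510 = (13450 - 188)*77510 = 13262*77510 = 1027937620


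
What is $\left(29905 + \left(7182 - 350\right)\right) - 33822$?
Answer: $2915$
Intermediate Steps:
$\left(29905 + \left(7182 - 350\right)\right) - 33822 = \left(29905 + 6832\right) - 33822 = 36737 - 33822 = 2915$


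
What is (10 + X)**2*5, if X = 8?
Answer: 1620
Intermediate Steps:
(10 + X)**2*5 = (10 + 8)**2*5 = 18**2*5 = 324*5 = 1620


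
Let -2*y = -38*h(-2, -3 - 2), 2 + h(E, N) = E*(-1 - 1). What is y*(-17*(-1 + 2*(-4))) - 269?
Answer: 5545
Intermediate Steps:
h(E, N) = -2 - 2*E (h(E, N) = -2 + E*(-1 - 1) = -2 + E*(-2) = -2 - 2*E)
y = 38 (y = -(-19)*(-2 - 2*(-2)) = -(-19)*(-2 + 4) = -(-19)*2 = -½*(-76) = 38)
y*(-17*(-1 + 2*(-4))) - 269 = 38*(-17*(-1 + 2*(-4))) - 269 = 38*(-17*(-1 - 8)) - 269 = 38*(-17*(-9)) - 269 = 38*153 - 269 = 5814 - 269 = 5545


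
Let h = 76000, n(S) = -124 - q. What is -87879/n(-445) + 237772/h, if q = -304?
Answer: -27650021/57000 ≈ -485.09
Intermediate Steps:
n(S) = 180 (n(S) = -124 - 1*(-304) = -124 + 304 = 180)
-87879/n(-445) + 237772/h = -87879/180 + 237772/76000 = -87879*1/180 + 237772*(1/76000) = -29293/60 + 59443/19000 = -27650021/57000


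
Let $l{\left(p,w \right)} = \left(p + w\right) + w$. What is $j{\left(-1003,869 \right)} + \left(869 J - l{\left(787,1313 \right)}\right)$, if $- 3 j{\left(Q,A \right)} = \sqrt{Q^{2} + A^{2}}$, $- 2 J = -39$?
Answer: $\frac{27065}{2} - \frac{\sqrt{1761170}}{3} \approx 13090.0$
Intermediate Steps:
$J = \frac{39}{2}$ ($J = \left(- \frac{1}{2}\right) \left(-39\right) = \frac{39}{2} \approx 19.5$)
$l{\left(p,w \right)} = p + 2 w$
$j{\left(Q,A \right)} = - \frac{\sqrt{A^{2} + Q^{2}}}{3}$ ($j{\left(Q,A \right)} = - \frac{\sqrt{Q^{2} + A^{2}}}{3} = - \frac{\sqrt{A^{2} + Q^{2}}}{3}$)
$j{\left(-1003,869 \right)} + \left(869 J - l{\left(787,1313 \right)}\right) = - \frac{\sqrt{869^{2} + \left(-1003\right)^{2}}}{3} + \left(869 \cdot \frac{39}{2} - \left(787 + 2 \cdot 1313\right)\right) = - \frac{\sqrt{755161 + 1006009}}{3} + \left(\frac{33891}{2} - \left(787 + 2626\right)\right) = - \frac{\sqrt{1761170}}{3} + \left(\frac{33891}{2} - 3413\right) = - \frac{\sqrt{1761170}}{3} + \frac{27065}{2} = \frac{27065}{2} - \frac{\sqrt{1761170}}{3}$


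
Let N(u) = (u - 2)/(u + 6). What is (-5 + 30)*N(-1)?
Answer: -15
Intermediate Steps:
N(u) = (-2 + u)/(6 + u)
(-5 + 30)*N(-1) = (-5 + 30)*((-2 - 1)/(6 - 1)) = 25*(-3/5) = -15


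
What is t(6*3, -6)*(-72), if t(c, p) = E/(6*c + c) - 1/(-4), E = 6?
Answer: -150/7 ≈ -21.429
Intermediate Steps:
t(c, p) = ¼ + 6/(7*c) (t(c, p) = 6/(6*c + c) - 1/(-4) = 6/((7*c)) - 1*(-¼) = 6*(1/(7*c)) + ¼ = 6/(7*c) + ¼ = ¼ + 6/(7*c))
t(6*3, -6)*(-72) = ((24 + 7*(6*3))/(28*((6*3))))*(-72) = ((1/28)*(24 + 7*18)/18)*(-72) = ((1/28)*(1/18)*(24 + 126))*(-72) = ((1/28)*(1/18)*150)*(-72) = (25/84)*(-72) = -150/7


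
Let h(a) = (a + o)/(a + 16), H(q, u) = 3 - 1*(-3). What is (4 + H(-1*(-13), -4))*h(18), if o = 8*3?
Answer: 210/17 ≈ 12.353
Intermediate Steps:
o = 24
H(q, u) = 6 (H(q, u) = 3 + 3 = 6)
h(a) = (24 + a)/(16 + a) (h(a) = (a + 24)/(a + 16) = (24 + a)/(16 + a))
(4 + H(-1*(-13), -4))*h(18) = (4 + 6)*((24 + 18)/(16 + 18)) = 10*(42/34) = 10*((1/34)*42) = 10*(21/17) = 210/17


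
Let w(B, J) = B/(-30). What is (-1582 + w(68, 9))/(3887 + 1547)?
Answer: -914/3135 ≈ -0.29155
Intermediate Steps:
w(B, J) = -B/30 (w(B, J) = B*(-1/30) = -B/30)
(-1582 + w(68, 9))/(3887 + 1547) = (-1582 - 1/30*68)/(3887 + 1547) = (-1582 - 34/15)/5434 = -23764/15*1/5434 = -914/3135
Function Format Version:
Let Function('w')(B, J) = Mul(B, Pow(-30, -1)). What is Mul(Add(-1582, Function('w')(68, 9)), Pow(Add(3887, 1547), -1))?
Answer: Rational(-914, 3135) ≈ -0.29155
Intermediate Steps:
Function('w')(B, J) = Mul(Rational(-1, 30), B) (Function('w')(B, J) = Mul(B, Rational(-1, 30)) = Mul(Rational(-1, 30), B))
Mul(Add(-1582, Function('w')(68, 9)), Pow(Add(3887, 1547), -1)) = Mul(Add(-1582, Mul(Rational(-1, 30), 68)), Pow(Add(3887, 1547), -1)) = Mul(Add(-1582, Rational(-34, 15)), Pow(5434, -1)) = Mul(Rational(-23764, 15), Rational(1, 5434)) = Rational(-914, 3135)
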